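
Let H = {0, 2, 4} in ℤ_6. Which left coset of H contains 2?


2 + H = {2 + h (mod 6) : h ∈ H}
2+0=2, 2+2=4, 2+4=0
2 + H = {0, 2, 4} = 0 + H

2 + H = {0, 2, 4}


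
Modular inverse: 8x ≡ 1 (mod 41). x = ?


Use the extended Euclidean algorithm to write 1 = 8·s + 41·t; then s mod 41 is the inverse.
Euclidean algorithm:
  8 = 0·41 + 8
  41 = 5·8 + 1
  8 = 8·1 + 0
gcd(8,41) = 1
Back-substitution gives: 8·(-5) + 41·(1) = 1
So 8⁻¹ ≡ -5 ≡ 36 (mod 41)
Check: 8 × 36 = 288 ≡ 1 (mod 41) ✓

8⁻¹ ≡ 36 (mod 41)


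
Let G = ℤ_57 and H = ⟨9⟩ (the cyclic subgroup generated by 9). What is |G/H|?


|⟨9⟩| = n / gcd(9, 57) = 57 / 3 = 19
H is normal (ℤ_57 is abelian).
|G/H| = |G| / |H| = 57 / 19 = 3

|G/H| = 3


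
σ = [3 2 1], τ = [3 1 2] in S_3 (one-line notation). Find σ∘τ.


σ∘τ: apply τ first, then σ
1 →τ 3 →σ 1
2 →τ 1 →σ 3
3 →τ 2 →σ 2

σ∘τ = [1 3 2]


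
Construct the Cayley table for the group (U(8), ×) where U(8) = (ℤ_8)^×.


Elements: {1, 3, 5, 7}
Operation: multiplication mod 8
Entry (a, b) = (a × b) mod 8

Cayley table:
  | 1 | 3 | 5 | 7
1 | 1 | 3 | 5 | 7
3 | 3 | 1 | 7 | 5
5 | 5 | 7 | 1 | 3
7 | 7 | 5 | 3 | 1


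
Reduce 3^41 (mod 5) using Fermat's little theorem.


Fermat's little theorem: if p is prime and gcd(a,p)=1, then a^(p-1) ≡ 1 (mod p)
p = 5 is prime, gcd(3,5) = 1
Reduce exponent: 41 mod 4 = 1
So 3^41 ≡ 3^1 (mod 5)
3^1 mod 5 = 3

3^41 ≡ 3 (mod 5)


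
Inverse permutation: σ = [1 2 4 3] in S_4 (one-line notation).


To find σ⁻¹, swap domain and range:
σ(1) = 1 → σ⁻¹(1) = 1
σ(2) = 2 → σ⁻¹(2) = 2
σ(3) = 4 → σ⁻¹(4) = 3
σ(4) = 3 → σ⁻¹(3) = 4

σ⁻¹ = [1 2 4 3]


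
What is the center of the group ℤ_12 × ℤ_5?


Z(G) = {g ∈ G | gx = xg for all x ∈ G}
Direct product of abelian groups is abelian, so Z(G) = G

Z(ℤ_12 × ℤ_5) = ℤ_12 × ℤ_5


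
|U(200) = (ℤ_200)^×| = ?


U(n) is the group of units mod n; |U(n)| = φ(n)
|U(200)| = φ(200) = 80

|U(200) = (ℤ_200)^×| = 80


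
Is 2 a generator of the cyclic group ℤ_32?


g generates ℤ_n iff gcd(g, n) = 1
gcd(2, 32) = 2
Since gcd = 2 ≠ 1, ⟨2⟩ has order 16 < 32, so 2 is not a generator.

No, 2 does not generate ℤ_32


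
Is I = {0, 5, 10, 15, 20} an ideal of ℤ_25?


Check ideal conditions for I = {0, 5, 10, 15, 20} in ℤ_25:
(1) I is an additive subgroup? Yes
(2) For r ∈ ℤ_25 and a ∈ I: r·a ∈ I? Yes

Yes, I is an ideal of ℤ_25


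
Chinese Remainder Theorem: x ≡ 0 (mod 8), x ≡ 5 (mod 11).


m₁ = 8, m₂ = 11, gcd = 1, so CRT applies. M = m₁·m₂ = 88
Let M₁ = M/m₁ = 11, M₂ = M/m₂ = 8
Find y₁ ≡ M₁⁻¹ (mod m₁): 11⁻¹ ≡ 3 (mod 8)
Find y₂ ≡ M₂⁻¹ (mod m₂): 8⁻¹ ≡ 7 (mod 11)
x = a₁·M₁·y₁ + a₂·M₂·y₂ = 0·11·3 + 5·8·7 = 280
Reduce mod 88: x ≡ 16
Check: 16 mod 8 = 0 ✓, 16 mod 11 = 5 ✓

x ≡ 16 (mod 88)


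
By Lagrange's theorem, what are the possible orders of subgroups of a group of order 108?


Lagrange's theorem: |H| divides |G|
|G| = 108
Divisors of 108: 1, 2, 3, 4, 6, 9, 12, 18, 27, 36, 54, 108

Possible subgroup orders: {1, 2, 3, 4, 6, 9, 12, 18, 27, 36, 54, 108}


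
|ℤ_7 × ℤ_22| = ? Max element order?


|ℤ_7 × ℤ_22| = 7 × 22 = 154
Max element order = lcm(7,22) = 154
Cyclic? Yes (gcd=1)

|ℤ_7×ℤ_22| = 154, max element order = 154


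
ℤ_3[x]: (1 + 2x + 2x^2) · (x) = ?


Expand and collect like terms; reduce coefficients mod 3:
x^0: 1·0 = 0 ≡ 0 (mod 3)
x^1: 1·1 + 2·0 = 1 ≡ 1 (mod 3)
x^2: 2·1 + 2·0 = 2 ≡ 2 (mod 3)
x^3: 2·1 = 2 ≡ 2 (mod 3)
Result: x + 2x^2 + 2x^3

f · g = x + 2x^2 + 2x^3


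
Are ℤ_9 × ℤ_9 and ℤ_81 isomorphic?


Comparing ℤ_9 × ℤ_9 and ℤ_81:
gcd(9,9) = 9 ≠ 1. Max element order in ℤ_9×ℤ_9 is lcm(9,9) = 9 < 81, so it has no element of order 81

No, ℤ_9 × ℤ_9 ≇ ℤ_81


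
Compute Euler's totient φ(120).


Factor n: 120 = 2^3 × 3 × 5
φ(n) = n · ∏(1 - 1/p) over distinct primes p | n
φ(120) = 120 · (1 - 1/2) · (1 - 1/3) · (1 - 1/5) = 32

φ(120) = 32


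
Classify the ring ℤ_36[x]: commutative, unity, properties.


ℤ_36 has zero divisors (2·18 ≡ 0), and these lift to constant zero divisors in ℤ_36[x]; so not an integral domain
Commutative: Yes
Integral domain: No
Has unity: Yes

ℤ_36[x]: Commutative=Yes, Unity=Yes


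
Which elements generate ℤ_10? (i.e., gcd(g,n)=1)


g generates ℤ_n iff gcd(g,n) = 1
Checking each g ∈ {1,...,9}:
gcd(1,10) = 1
gcd(2,10) = 2
gcd(3,10) = 1
gcd(4,10) = 2
gcd(5,10) = 5
gcd(6,10) = 2
gcd(7,10) = 1
gcd(8,10) = 2
gcd(9,10) = 1
Generators: {1, 3, 7, 9}
Number of generators = φ(10) = 4

Generators of ℤ_10 = {1, 3, 7, 9}


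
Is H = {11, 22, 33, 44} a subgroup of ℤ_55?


Subgroup test for H = {11, 22, 33, 44} in (ℤ_55, +):
(1) 0 ∈ H? No
(2) Closure: for all a,b ∈ H, (a+b) mod 55 ∈ H? No  [counterexample: 11 + 44 = 0 ∉ H]
(3) Inverses: for all a ∈ H, -a mod 55 ∈ H? Yes

No, H is not a subgroup of ℤ_55


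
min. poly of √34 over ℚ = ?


√34 satisfies x² - 34 = 0, irreducible over ℚ since 34 is squarefree

Minimal polynomial: x² - 34


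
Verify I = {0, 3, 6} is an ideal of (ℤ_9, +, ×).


Check ideal conditions for I = {0, 3, 6} in ℤ_9:
(1) I is an additive subgroup? Yes
(2) For r ∈ ℤ_9 and a ∈ I: r·a ∈ I? Yes

Yes, I is an ideal of ℤ_9


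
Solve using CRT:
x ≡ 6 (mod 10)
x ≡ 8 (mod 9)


m₁ = 10, m₂ = 9, gcd = 1, so CRT applies. M = m₁·m₂ = 90
Let M₁ = M/m₁ = 9, M₂ = M/m₂ = 10
Find y₁ ≡ M₁⁻¹ (mod m₁): 9⁻¹ ≡ 9 (mod 10)
Find y₂ ≡ M₂⁻¹ (mod m₂): 10⁻¹ ≡ 1 (mod 9)
x = a₁·M₁·y₁ + a₂·M₂·y₂ = 6·9·9 + 8·10·1 = 566
Reduce mod 90: x ≡ 26
Check: 26 mod 10 = 6 ✓, 26 mod 9 = 8 ✓

x ≡ 26 (mod 90)


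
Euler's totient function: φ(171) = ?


Factor n: 171 = 3^2 × 19
φ(n) = n · ∏(1 - 1/p) over distinct primes p | n
φ(171) = 171 · (1 - 1/3) · (1 - 1/19) = 108

φ(171) = 108


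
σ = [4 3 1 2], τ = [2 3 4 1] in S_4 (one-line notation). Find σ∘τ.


σ∘τ: apply τ first, then σ
1 →τ 2 →σ 3
2 →τ 3 →σ 1
3 →τ 4 →σ 2
4 →τ 1 →σ 4

σ∘τ = [3 1 2 4]


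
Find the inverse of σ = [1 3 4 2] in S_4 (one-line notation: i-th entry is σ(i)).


To find σ⁻¹, swap domain and range:
σ(1) = 1 → σ⁻¹(1) = 1
σ(2) = 3 → σ⁻¹(3) = 2
σ(3) = 4 → σ⁻¹(4) = 3
σ(4) = 2 → σ⁻¹(2) = 4

σ⁻¹ = [1 4 2 3]


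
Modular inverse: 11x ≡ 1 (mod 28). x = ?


Use the extended Euclidean algorithm to write 1 = 11·s + 28·t; then s mod 28 is the inverse.
Euclidean algorithm:
  11 = 0·28 + 11
  28 = 2·11 + 6
  11 = 1·6 + 5
  6 = 1·5 + 1
  5 = 5·1 + 0
gcd(11,28) = 1
Back-substitution gives: 11·(-5) + 28·(2) = 1
So 11⁻¹ ≡ -5 ≡ 23 (mod 28)
Check: 11 × 23 = 253 ≡ 1 (mod 28) ✓

11⁻¹ ≡ 23 (mod 28)


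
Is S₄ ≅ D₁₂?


Comparing S₄ and D₁₂:
S₄ has trivial center; D₁₂ has center {e, r⁶}

No, S₄ ≇ D₁₂


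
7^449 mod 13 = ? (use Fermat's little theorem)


Fermat's little theorem: if p is prime and gcd(a,p)=1, then a^(p-1) ≡ 1 (mod p)
p = 13 is prime, gcd(7,13) = 1
Reduce exponent: 449 mod 12 = 5
So 7^449 ≡ 7^5 (mod 13)
7^5 mod 13 = 11

7^449 ≡ 11 (mod 13)


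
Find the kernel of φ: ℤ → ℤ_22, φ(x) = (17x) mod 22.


Kernel = preimage of identity
ker(φ) = {x ∈ ℤ : 17x ≡ 0 (mod 22)}. gcd(17,22) = 1, so 17x ≡ 0 (mod 22) ⟺ x ≡ 0 (mod 22/1 = 22). Hence ker(φ) = 22ℤ

ker(φ) = 22ℤ


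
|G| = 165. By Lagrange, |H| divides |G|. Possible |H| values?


Lagrange's theorem: |H| divides |G|
|G| = 165
Divisors of 165: 1, 3, 5, 11, 15, 33, 55, 165

Possible subgroup orders: {1, 3, 5, 11, 15, 33, 55, 165}


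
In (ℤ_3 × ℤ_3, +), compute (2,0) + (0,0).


Operation: componentwise addition mod (3, 3)
(2,0) + (0,0) = ((a₁+b₁) mod 3, (a₂+b₂) mod 3) with a = (2,0), b = (0,0)

(2,0) + (0,0) = (2,0)


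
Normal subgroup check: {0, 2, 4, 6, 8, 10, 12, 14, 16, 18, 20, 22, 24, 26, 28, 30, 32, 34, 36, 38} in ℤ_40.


H = {0, 2, 4, 6, 8, 10, 12, 14, 16, 18, 20, 22, 24, 26, 28, 30, 32, 34, 36, 38} in ℤ_40
ℤ_40 is abelian; every subgroup of an abelian group is normal

Yes, normal subgroup


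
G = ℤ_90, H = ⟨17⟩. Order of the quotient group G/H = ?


|⟨17⟩| = n / gcd(17, 90) = 90 / 1 = 90
H is normal (ℤ_90 is abelian).
|G/H| = |G| / |H| = 90 / 90 = 1

|G/H| = 1


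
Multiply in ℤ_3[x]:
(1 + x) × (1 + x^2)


Expand and collect like terms; reduce coefficients mod 3:
x^0: 1·1 = 1 ≡ 1 (mod 3)
x^1: 1·0 + 1·1 = 1 ≡ 1 (mod 3)
x^2: 1·1 + 1·0 = 1 ≡ 1 (mod 3)
x^3: 1·1 = 1 ≡ 1 (mod 3)
Result: 1 + x + x^2 + x^3

f · g = 1 + x + x^2 + x^3


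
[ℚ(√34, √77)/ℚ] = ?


[ℚ(√34,√77):ℚ] = [ℚ(√34,√77):ℚ(√34)]·[ℚ(√34):ℚ] = 2·2 = 4

[ℚ(√34, √77)/ℚ] = 4


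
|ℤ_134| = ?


ℤ_n has n elements.

|ℤ_134| = 134


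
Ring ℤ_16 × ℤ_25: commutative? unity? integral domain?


Direct product ring; commutative with unity (1,1); but (1,0)·(0,1) = (0,0) gives zero divisors, so not an integral domain
Commutative: Yes
Integral domain: No
Has unity: Yes

ℤ_16 × ℤ_25: Commutative=Yes, Unity=Yes


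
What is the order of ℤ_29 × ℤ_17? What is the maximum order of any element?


|ℤ_29 × ℤ_17| = 29 × 17 = 493
Max element order = lcm(29,17) = 493
Cyclic? Yes (gcd=1)

|ℤ_29×ℤ_17| = 493, max element order = 493


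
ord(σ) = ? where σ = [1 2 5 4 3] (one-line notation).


Cycle decomposition: (3 5)
Cycle lengths: 2
Order = lcm(2) = 2

ord(σ) = 2


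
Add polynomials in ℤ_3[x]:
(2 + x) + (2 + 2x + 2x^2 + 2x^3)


Add coefficients mod 3:
x^0: 2 + 2 = 1 (mod 3)
x^1: 1 + 2 = 0 (mod 3)
x^2: 0 + 2 = 2 (mod 3)
x^3: 0 + 2 = 2 (mod 3)
Result: 1 + 2x^2 + 2x^3

f + g = 1 + 2x^2 + 2x^3


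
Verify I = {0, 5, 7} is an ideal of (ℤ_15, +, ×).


Check ideal conditions for I = {0, 5, 7} in ℤ_15:
(1) I is an additive subgroup? No
(2) For r ∈ ℤ_15 and a ∈ I: r·a ∈ I? No  [counterexample: r=2, a=5, r·a mod 15 = 10 ∉ I]

No, I is not an ideal of ℤ_15


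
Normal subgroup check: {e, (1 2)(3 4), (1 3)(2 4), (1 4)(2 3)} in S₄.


H = {e, (1 2)(3 4), (1 3)(2 4), (1 4)(2 3)} in S₄
This is the Klein four-group V₄; it is normal in S₄ (it is a union of conjugacy classes)

Yes, normal subgroup


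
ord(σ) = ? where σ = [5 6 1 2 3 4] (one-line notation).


Cycle decomposition: (1 5 3) (2 6 4)
Cycle lengths: 3, 3
Order = lcm(3, 3) = 3

ord(σ) = 3


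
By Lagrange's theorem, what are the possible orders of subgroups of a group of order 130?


Lagrange's theorem: |H| divides |G|
|G| = 130
Divisors of 130: 1, 2, 5, 10, 13, 26, 65, 130

Possible subgroup orders: {1, 2, 5, 10, 13, 26, 65, 130}


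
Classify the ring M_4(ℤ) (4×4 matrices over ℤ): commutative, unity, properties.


Matrix multiplication is non-commutative for n ≥ 2; the identity matrix I is the unity; singular matrices give zero divisors, so not an integral domain
Commutative: No
Integral domain: No
Has unity: Yes

M_4(ℤ) (4×4 matrices over ℤ): Commutative=No, Unity=Yes


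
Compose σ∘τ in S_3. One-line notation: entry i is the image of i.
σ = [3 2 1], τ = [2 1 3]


σ∘τ: apply τ first, then σ
1 →τ 2 →σ 2
2 →τ 1 →σ 3
3 →τ 3 →σ 1

σ∘τ = [2 3 1]


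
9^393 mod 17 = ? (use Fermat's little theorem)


Fermat's little theorem: if p is prime and gcd(a,p)=1, then a^(p-1) ≡ 1 (mod p)
p = 17 is prime, gcd(9,17) = 1
Reduce exponent: 393 mod 16 = 9
So 9^393 ≡ 9^9 (mod 17)
9^9 mod 17 = 9

9^393 ≡ 9 (mod 17)


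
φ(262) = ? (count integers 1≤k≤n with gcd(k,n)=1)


Factor n: 262 = 2 × 131
φ(n) = n · ∏(1 - 1/p) over distinct primes p | n
φ(262) = 262 · (1 - 1/2) · (1 - 1/131) = 130

φ(262) = 130


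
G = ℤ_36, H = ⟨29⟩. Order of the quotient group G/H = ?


|⟨29⟩| = n / gcd(29, 36) = 36 / 1 = 36
H is normal (ℤ_36 is abelian).
|G/H| = |G| / |H| = 36 / 36 = 1

|G/H| = 1


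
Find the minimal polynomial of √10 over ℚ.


√10 satisfies x² - 10 = 0, irreducible over ℚ since 10 is squarefree

Minimal polynomial: x² - 10


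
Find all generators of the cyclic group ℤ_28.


g generates ℤ_n iff gcd(g,n) = 1
Prime factors of 28: 2, 7
Generators are g ∈ {1,...,27} not divisible by any of these primes.
Generators: {1, 3, 5, 9, 11, 13, 15, 17, 19, 23, 25, 27}
Number of generators = φ(28) = 12

Generators of ℤ_28 = {1, 3, 5, 9, 11, 13, 15, 17, 19, 23, 25, 27}


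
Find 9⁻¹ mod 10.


Use the extended Euclidean algorithm to write 1 = 9·s + 10·t; then s mod 10 is the inverse.
Euclidean algorithm:
  9 = 0·10 + 9
  10 = 1·9 + 1
  9 = 9·1 + 0
gcd(9,10) = 1
Back-substitution gives: 9·(-1) + 10·(1) = 1
So 9⁻¹ ≡ -1 ≡ 9 (mod 10)
Check: 9 × 9 = 81 ≡ 1 (mod 10) ✓

9⁻¹ ≡ 9 (mod 10)


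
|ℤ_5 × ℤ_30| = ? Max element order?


|ℤ_5 × ℤ_30| = 5 × 30 = 150
Max element order = lcm(5,30) = 30
Cyclic? No (gcd=5)

|ℤ_5×ℤ_30| = 150, max element order = 30


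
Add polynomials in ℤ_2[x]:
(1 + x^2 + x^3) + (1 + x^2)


Add coefficients mod 2:
x^0: 1 + 1 = 0 (mod 2)
x^1: 0 + 0 = 0 (mod 2)
x^2: 1 + 1 = 0 (mod 2)
x^3: 1 + 0 = 1 (mod 2)
Result: x^3

f + g = x^3


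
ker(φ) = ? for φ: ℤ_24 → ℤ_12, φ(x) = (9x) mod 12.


Kernel = preimage of identity
ker(φ) = {x ∈ ℤ_24 : 9x ≡ 0 (mod 12)}. Since 12 | 24, φ is well-defined. The kernel is the cyclic subgroup ⟨4⟩ of ℤ_24 (order 6), i.e. {0, 4, 8, 12, 16, 20}

ker(φ) = {0, 4, 8, 12, 16, 20}


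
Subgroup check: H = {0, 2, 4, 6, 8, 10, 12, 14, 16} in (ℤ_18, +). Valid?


Subgroup test for H = {0, 2, 4, 6, 8, 10, 12, 14, 16} in (ℤ_18, +):
(1) 0 ∈ H? Yes
(2) Closure: for all a,b ∈ H, (a+b) mod 18 ∈ H? Yes
(3) Inverses: for all a ∈ H, -a mod 18 ∈ H? Yes

Yes, H is a subgroup of ℤ_18


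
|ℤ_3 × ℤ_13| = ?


|A × B| = |A| · |B|
|ℤ_3 × ℤ_13| = 3 × 13 = 39

|ℤ_3 × ℤ_13| = 39


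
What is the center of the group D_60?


Z(G) = {g ∈ G | gx = xg for all x ∈ G}
For even n, Z(D_n) = {e, r^(n/2)}: the 180° rotation r^30 commutes with every reflection and rotation

Z(D_60) = {e, r^30}


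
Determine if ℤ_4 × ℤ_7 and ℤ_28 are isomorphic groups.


Comparing ℤ_4 × ℤ_7 and ℤ_28:
gcd(4,7) = 1, so ℤ_4 × ℤ_7 ≅ ℤ_28 (CRT)

Yes, ℤ_4 × ℤ_7 ≅ ℤ_28


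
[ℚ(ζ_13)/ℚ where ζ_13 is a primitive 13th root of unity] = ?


[ℚ(ζ_n):ℚ] = deg Φ_n(x) = φ(n). Here φ(13) = 12

[ℚ(ζ_13)/ℚ where ζ_13 is a primitive 13th root of unity] = 12


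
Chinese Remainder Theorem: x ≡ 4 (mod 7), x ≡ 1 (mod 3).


m₁ = 7, m₂ = 3, gcd = 1, so CRT applies. M = m₁·m₂ = 21
Let M₁ = M/m₁ = 3, M₂ = M/m₂ = 7
Find y₁ ≡ M₁⁻¹ (mod m₁): 3⁻¹ ≡ 5 (mod 7)
Find y₂ ≡ M₂⁻¹ (mod m₂): 7⁻¹ ≡ 1 (mod 3)
x = a₁·M₁·y₁ + a₂·M₂·y₂ = 4·3·5 + 1·7·1 = 67
Reduce mod 21: x ≡ 4
Check: 4 mod 7 = 4 ✓, 4 mod 3 = 1 ✓

x ≡ 4 (mod 21)


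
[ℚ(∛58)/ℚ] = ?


∛58 has minimal polynomial x³ - 58 (irreducible over ℚ since 58 is not a perfect cube)

[ℚ(∛58)/ℚ] = 3


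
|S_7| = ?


|S_n| = n! (number of permutations of n symbols)
|S_7| = 7! = 5040

|S_7| = 5040


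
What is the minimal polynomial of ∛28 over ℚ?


∛28 satisfies x³ - 28 = 0, irreducible over ℚ (no rational root; 28 is not a perfect cube)

Minimal polynomial: x³ - 28


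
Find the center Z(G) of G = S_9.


Z(G) = {g ∈ G | gx = xg for all x ∈ G}
S_n is non-abelian for n ≥ 3; Z(S_9) is trivial

Z(S_9) = {e}


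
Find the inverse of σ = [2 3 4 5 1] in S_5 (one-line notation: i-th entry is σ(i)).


To find σ⁻¹, swap domain and range:
σ(1) = 2 → σ⁻¹(2) = 1
σ(2) = 3 → σ⁻¹(3) = 2
σ(3) = 4 → σ⁻¹(4) = 3
σ(4) = 5 → σ⁻¹(5) = 4
σ(5) = 1 → σ⁻¹(1) = 5

σ⁻¹ = [5 1 2 3 4]


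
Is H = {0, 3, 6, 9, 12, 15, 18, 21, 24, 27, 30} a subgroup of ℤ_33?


Subgroup test for H = {0, 3, 6, 9, 12, 15, 18, 21, 24, 27, 30} in (ℤ_33, +):
(1) 0 ∈ H? Yes
(2) Closure: for all a,b ∈ H, (a+b) mod 33 ∈ H? Yes
(3) Inverses: for all a ∈ H, -a mod 33 ∈ H? Yes

Yes, H is a subgroup of ℤ_33


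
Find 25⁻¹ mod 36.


Use the extended Euclidean algorithm to write 1 = 25·s + 36·t; then s mod 36 is the inverse.
Euclidean algorithm:
  25 = 0·36 + 25
  36 = 1·25 + 11
  25 = 2·11 + 3
  11 = 3·3 + 2
  3 = 1·2 + 1
  2 = 2·1 + 0
gcd(25,36) = 1
Back-substitution gives: 25·(13) + 36·(-9) = 1
So 25⁻¹ ≡ 13 ≡ 13 (mod 36)
Check: 25 × 13 = 325 ≡ 1 (mod 36) ✓

25⁻¹ ≡ 13 (mod 36)


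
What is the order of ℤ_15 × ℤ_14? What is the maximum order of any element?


|ℤ_15 × ℤ_14| = 15 × 14 = 210
Max element order = lcm(15,14) = 210
Cyclic? Yes (gcd=1)

|ℤ_15×ℤ_14| = 210, max element order = 210


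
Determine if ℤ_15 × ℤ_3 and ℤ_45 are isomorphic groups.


Comparing ℤ_15 × ℤ_3 and ℤ_45:
gcd(15,3) = 3 ≠ 1. Max element order in ℤ_15×ℤ_3 is lcm(15,3) = 15 < 45, so it has no element of order 45

No, ℤ_15 × ℤ_3 ≇ ℤ_45


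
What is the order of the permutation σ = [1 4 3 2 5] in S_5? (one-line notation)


Cycle decomposition: (2 4)
Cycle lengths: 2
Order = lcm(2) = 2

ord(σ) = 2


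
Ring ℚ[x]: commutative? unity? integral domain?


Polynomial ring over ℚ (an integral domain) is a commutative integral domain with unity 1
Commutative: Yes
Integral domain: Yes
Has unity: Yes

ℚ[x]: Commutative=Yes, Unity=Yes


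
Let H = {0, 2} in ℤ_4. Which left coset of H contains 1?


1 + H = {1 + h (mod 4) : h ∈ H}
1+0=1, 1+2=3

1 + H = {1, 3}


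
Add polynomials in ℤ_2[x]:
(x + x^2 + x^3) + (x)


Add coefficients mod 2:
x^0: 0 + 0 = 0 (mod 2)
x^1: 1 + 1 = 0 (mod 2)
x^2: 1 + 0 = 1 (mod 2)
x^3: 1 + 0 = 1 (mod 2)
Result: x^2 + x^3

f + g = x^2 + x^3


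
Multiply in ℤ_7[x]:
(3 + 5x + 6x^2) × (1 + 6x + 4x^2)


Expand and collect like terms; reduce coefficients mod 7:
x^0: 3·1 = 3 ≡ 3 (mod 7)
x^1: 3·6 + 5·1 = 23 ≡ 2 (mod 7)
x^2: 3·4 + 5·6 + 6·1 = 48 ≡ 6 (mod 7)
x^3: 5·4 + 6·6 = 56 ≡ 0 (mod 7)
x^4: 6·4 = 24 ≡ 3 (mod 7)
Result: 3 + 2x + 6x^2 + 3x^4

f · g = 3 + 2x + 6x^2 + 3x^4


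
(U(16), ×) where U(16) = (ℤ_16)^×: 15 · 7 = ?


Operation: multiplication mod 16
15 · 7 = (a × b) mod 16 with a = 15, b = 7

15 · 7 = 9


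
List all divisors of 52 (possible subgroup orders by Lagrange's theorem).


Lagrange's theorem: |H| divides |G|
|G| = 52
Divisors of 52: 1, 2, 4, 13, 26, 52

Possible subgroup orders: {1, 2, 4, 13, 26, 52}


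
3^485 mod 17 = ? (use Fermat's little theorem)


Fermat's little theorem: if p is prime and gcd(a,p)=1, then a^(p-1) ≡ 1 (mod p)
p = 17 is prime, gcd(3,17) = 1
Reduce exponent: 485 mod 16 = 5
So 3^485 ≡ 3^5 (mod 17)
3^5 mod 17 = 5

3^485 ≡ 5 (mod 17)


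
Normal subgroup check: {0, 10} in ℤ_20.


H = {0, 10} in ℤ_20
ℤ_20 is abelian; every subgroup of an abelian group is normal

Yes, normal subgroup


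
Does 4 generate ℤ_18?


g generates ℤ_n iff gcd(g, n) = 1
gcd(4, 18) = 2
Since gcd = 2 ≠ 1, ⟨4⟩ has order 9 < 18, so 4 is not a generator.

No, 4 does not generate ℤ_18


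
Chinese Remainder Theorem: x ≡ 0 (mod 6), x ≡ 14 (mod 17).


m₁ = 6, m₂ = 17, gcd = 1, so CRT applies. M = m₁·m₂ = 102
Let M₁ = M/m₁ = 17, M₂ = M/m₂ = 6
Find y₁ ≡ M₁⁻¹ (mod m₁): 17⁻¹ ≡ 5 (mod 6)
Find y₂ ≡ M₂⁻¹ (mod m₂): 6⁻¹ ≡ 3 (mod 17)
x = a₁·M₁·y₁ + a₂·M₂·y₂ = 0·17·5 + 14·6·3 = 252
Reduce mod 102: x ≡ 48
Check: 48 mod 6 = 0 ✓, 48 mod 17 = 14 ✓

x ≡ 48 (mod 102)


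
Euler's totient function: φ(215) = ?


Factor n: 215 = 5 × 43
φ(n) = n · ∏(1 - 1/p) over distinct primes p | n
φ(215) = 215 · (1 - 1/5) · (1 - 1/43) = 168

φ(215) = 168


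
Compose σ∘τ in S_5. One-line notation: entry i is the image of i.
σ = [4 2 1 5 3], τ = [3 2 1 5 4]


σ∘τ: apply τ first, then σ
1 →τ 3 →σ 1
2 →τ 2 →σ 2
3 →τ 1 →σ 4
4 →τ 5 →σ 3
5 →τ 4 →σ 5

σ∘τ = [1 2 4 3 5]


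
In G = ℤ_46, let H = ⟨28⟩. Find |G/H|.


|⟨28⟩| = n / gcd(28, 46) = 46 / 2 = 23
H is normal (ℤ_46 is abelian).
|G/H| = |G| / |H| = 46 / 23 = 2

|G/H| = 2


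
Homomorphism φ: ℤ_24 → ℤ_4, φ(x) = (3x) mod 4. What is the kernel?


Kernel = preimage of identity
ker(φ) = {x ∈ ℤ_24 : 3x ≡ 0 (mod 4)}. Since 4 | 24, φ is well-defined. The kernel is the cyclic subgroup ⟨4⟩ of ℤ_24 (order 6), i.e. {0, 4, 8, 12, 16, 20}

ker(φ) = {0, 4, 8, 12, 16, 20}


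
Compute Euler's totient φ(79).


Factor n: 79 = 79
φ(n) = n · ∏(1 - 1/p) over distinct primes p | n
φ(79) = 79 · (1 - 1/79) = 78

φ(79) = 78


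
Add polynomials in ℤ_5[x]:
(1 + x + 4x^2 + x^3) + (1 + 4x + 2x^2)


Add coefficients mod 5:
x^0: 1 + 1 = 2 (mod 5)
x^1: 1 + 4 = 0 (mod 5)
x^2: 4 + 2 = 1 (mod 5)
x^3: 1 + 0 = 1 (mod 5)
Result: 2 + x^2 + x^3

f + g = 2 + x^2 + x^3


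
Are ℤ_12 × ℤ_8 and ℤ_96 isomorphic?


Comparing ℤ_12 × ℤ_8 and ℤ_96:
gcd(12,8) = 4 ≠ 1. Max element order in ℤ_12×ℤ_8 is lcm(12,8) = 24 < 96, so it has no element of order 96

No, ℤ_12 × ℤ_8 ≇ ℤ_96


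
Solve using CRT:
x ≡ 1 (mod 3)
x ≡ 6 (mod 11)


m₁ = 3, m₂ = 11, gcd = 1, so CRT applies. M = m₁·m₂ = 33
Let M₁ = M/m₁ = 11, M₂ = M/m₂ = 3
Find y₁ ≡ M₁⁻¹ (mod m₁): 11⁻¹ ≡ 2 (mod 3)
Find y₂ ≡ M₂⁻¹ (mod m₂): 3⁻¹ ≡ 4 (mod 11)
x = a₁·M₁·y₁ + a₂·M₂·y₂ = 1·11·2 + 6·3·4 = 94
Reduce mod 33: x ≡ 28
Check: 28 mod 3 = 1 ✓, 28 mod 11 = 6 ✓

x ≡ 28 (mod 33)


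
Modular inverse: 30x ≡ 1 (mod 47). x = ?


Use the extended Euclidean algorithm to write 1 = 30·s + 47·t; then s mod 47 is the inverse.
Euclidean algorithm:
  30 = 0·47 + 30
  47 = 1·30 + 17
  30 = 1·17 + 13
  17 = 1·13 + 4
  13 = 3·4 + 1
  4 = 4·1 + 0
gcd(30,47) = 1
Back-substitution gives: 30·(11) + 47·(-7) = 1
So 30⁻¹ ≡ 11 ≡ 11 (mod 47)
Check: 30 × 11 = 330 ≡ 1 (mod 47) ✓

30⁻¹ ≡ 11 (mod 47)


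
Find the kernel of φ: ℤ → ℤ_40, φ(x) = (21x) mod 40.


Kernel = preimage of identity
ker(φ) = {x ∈ ℤ : 21x ≡ 0 (mod 40)}. gcd(21,40) = 1, so 21x ≡ 0 (mod 40) ⟺ x ≡ 0 (mod 40/1 = 40). Hence ker(φ) = 40ℤ

ker(φ) = 40ℤ


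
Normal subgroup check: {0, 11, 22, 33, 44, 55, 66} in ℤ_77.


H = {0, 11, 22, 33, 44, 55, 66} in ℤ_77
ℤ_77 is abelian; every subgroup of an abelian group is normal

Yes, normal subgroup


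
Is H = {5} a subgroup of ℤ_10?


Subgroup test for H = {5} in (ℤ_10, +):
(1) 0 ∈ H? No
(2) Closure: for all a,b ∈ H, (a+b) mod 10 ∈ H? No  [counterexample: 5 + 5 = 0 ∉ H]
(3) Inverses: for all a ∈ H, -a mod 10 ∈ H? Yes

No, H is not a subgroup of ℤ_10


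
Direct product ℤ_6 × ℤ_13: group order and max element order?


|ℤ_6 × ℤ_13| = 6 × 13 = 78
Max element order = lcm(6,13) = 78
Cyclic? Yes (gcd=1)

|ℤ_6×ℤ_13| = 78, max element order = 78


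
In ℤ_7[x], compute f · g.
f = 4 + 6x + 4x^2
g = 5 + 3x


Expand and collect like terms; reduce coefficients mod 7:
x^0: 4·5 = 20 ≡ 6 (mod 7)
x^1: 4·3 + 6·5 = 42 ≡ 0 (mod 7)
x^2: 6·3 + 4·5 = 38 ≡ 3 (mod 7)
x^3: 4·3 = 12 ≡ 5 (mod 7)
Result: 6 + 3x^2 + 5x^3

f · g = 6 + 3x^2 + 5x^3


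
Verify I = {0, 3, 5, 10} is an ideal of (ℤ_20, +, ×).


Check ideal conditions for I = {0, 3, 5, 10} in ℤ_20:
(1) I is an additive subgroup? No
(2) For r ∈ ℤ_20 and a ∈ I: r·a ∈ I? No  [counterexample: r=2, a=3, r·a mod 20 = 6 ∉ I]

No, I is not an ideal of ℤ_20


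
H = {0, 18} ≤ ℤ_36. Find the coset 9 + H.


9 + H = {9 + h (mod 36) : h ∈ H}
9+0=9, 9+18=27

9 + H = {9, 27}


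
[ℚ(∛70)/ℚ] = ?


∛70 has minimal polynomial x³ - 70 (irreducible over ℚ since 70 is not a perfect cube)

[ℚ(∛70)/ℚ] = 3


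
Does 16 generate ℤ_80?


g generates ℤ_n iff gcd(g, n) = 1
gcd(16, 80) = 16
Since gcd = 16 ≠ 1, ⟨16⟩ has order 5 < 80, so 16 is not a generator.

No, 16 does not generate ℤ_80


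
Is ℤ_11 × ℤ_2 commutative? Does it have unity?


Direct product ring; commutative with unity (1,1); but (1,0)·(0,1) = (0,0) gives zero divisors, so not an integral domain
Commutative: Yes
Integral domain: No
Has unity: Yes

ℤ_11 × ℤ_2: Commutative=Yes, Unity=Yes


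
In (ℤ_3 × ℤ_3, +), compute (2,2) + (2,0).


Operation: componentwise addition mod (3, 3)
(2,2) + (2,0) = ((a₁+b₁) mod 3, (a₂+b₂) mod 3) with a = (2,2), b = (2,0)

(2,2) + (2,0) = (1,2)


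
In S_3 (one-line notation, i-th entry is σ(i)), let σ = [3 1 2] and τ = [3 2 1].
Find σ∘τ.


σ∘τ: apply τ first, then σ
1 →τ 3 →σ 2
2 →τ 2 →σ 1
3 →τ 1 →σ 3

σ∘τ = [2 1 3]


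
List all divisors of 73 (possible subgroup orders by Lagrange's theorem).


Lagrange's theorem: |H| divides |G|
|G| = 73
Divisors of 73: 1, 73

Possible subgroup orders: {1, 73}


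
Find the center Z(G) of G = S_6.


Z(G) = {g ∈ G | gx = xg for all x ∈ G}
S_n is non-abelian for n ≥ 3; Z(S_6) is trivial

Z(S_6) = {e}


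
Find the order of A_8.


|A_n| = n!/2 (even permutations)
|A_8| = 8!/2 = 40320/2 = 20160

|A_8| = 20160


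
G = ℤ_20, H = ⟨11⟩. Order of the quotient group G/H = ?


|⟨11⟩| = n / gcd(11, 20) = 20 / 1 = 20
H is normal (ℤ_20 is abelian).
|G/H| = |G| / |H| = 20 / 20 = 1

|G/H| = 1


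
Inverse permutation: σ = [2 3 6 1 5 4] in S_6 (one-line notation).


To find σ⁻¹, swap domain and range:
σ(1) = 2 → σ⁻¹(2) = 1
σ(2) = 3 → σ⁻¹(3) = 2
σ(3) = 6 → σ⁻¹(6) = 3
σ(4) = 1 → σ⁻¹(1) = 4
σ(5) = 5 → σ⁻¹(5) = 5
σ(6) = 4 → σ⁻¹(4) = 6

σ⁻¹ = [4 1 2 6 5 3]


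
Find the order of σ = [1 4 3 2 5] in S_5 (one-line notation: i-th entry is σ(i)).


Cycle decomposition: (2 4)
Cycle lengths: 2
Order = lcm(2) = 2

ord(σ) = 2


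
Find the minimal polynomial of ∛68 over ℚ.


∛68 satisfies x³ - 68 = 0, irreducible over ℚ (no rational root; 68 is not a perfect cube)

Minimal polynomial: x³ - 68


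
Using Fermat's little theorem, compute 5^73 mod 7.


Fermat's little theorem: if p is prime and gcd(a,p)=1, then a^(p-1) ≡ 1 (mod p)
p = 7 is prime, gcd(5,7) = 1
Reduce exponent: 73 mod 6 = 1
So 5^73 ≡ 5^1 (mod 7)
5^1 mod 7 = 5

5^73 ≡ 5 (mod 7)


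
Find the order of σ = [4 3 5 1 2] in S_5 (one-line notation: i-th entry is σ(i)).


Cycle decomposition: (1 4) (2 3 5)
Cycle lengths: 2, 3
Order = lcm(2, 3) = 6

ord(σ) = 6


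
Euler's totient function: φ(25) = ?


φ(n) = count of k ∈ {1,...,n} with gcd(k,n)=1
Coprimes to 25: {1, 2, 3, 4, 6, 7, 8, 9, 11, 12, 13, 14, 16, 17, 18, 19, 21, 22, 23, 24}
Count: 20

φ(25) = 20


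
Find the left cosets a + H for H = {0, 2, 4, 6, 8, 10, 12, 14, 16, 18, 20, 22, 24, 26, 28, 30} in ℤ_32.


H = {0, 2, 4, 6, 8, 10, 12, 14, 16, 18, 20, 22, 24, 26, 28, 30}, |H| = 16
Number of cosets = |G|/|H| = 32/16 = 2
0 + H = {0, 2, 4, 6, 8, 10, 12, 14, 16, 18, 20, 22, 24, 26, 28, 30}
1 + H = {1, 3, 5, 7, 9, 11, 13, 15, 17, 19, 21, 23, 25, 27, 29, 31}

Cosets: 0+H={0,2,4,6,8,10,12,14,16,18,20,22,24,26,28,30}; 1+H={1,3,5,7,9,11,13,15,17,19,21,23,25,27,29,31}


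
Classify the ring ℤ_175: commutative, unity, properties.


ℤ_175 is a commutative ring with unity 1; 175 = 5×35 is composite, so 5·35 ≡ 0 gives zero divisors (not an integral domain)
Commutative: Yes
Integral domain: No
Has unity: Yes

ℤ_175: Commutative=Yes, Unity=Yes


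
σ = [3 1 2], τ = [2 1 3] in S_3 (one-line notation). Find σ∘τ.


σ∘τ: apply τ first, then σ
1 →τ 2 →σ 1
2 →τ 1 →σ 3
3 →τ 3 →σ 2

σ∘τ = [1 3 2]


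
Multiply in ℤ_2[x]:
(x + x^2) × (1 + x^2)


Expand and collect like terms; reduce coefficients mod 2:
x^0: 0·1 = 0 ≡ 0 (mod 2)
x^1: 0·0 + 1·1 = 1 ≡ 1 (mod 2)
x^2: 0·1 + 1·0 + 1·1 = 1 ≡ 1 (mod 2)
x^3: 1·1 + 1·0 = 1 ≡ 1 (mod 2)
x^4: 1·1 = 1 ≡ 1 (mod 2)
Result: x + x^2 + x^3 + x^4

f · g = x + x^2 + x^3 + x^4


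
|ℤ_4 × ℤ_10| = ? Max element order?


|ℤ_4 × ℤ_10| = 4 × 10 = 40
Max element order = lcm(4,10) = 20
Cyclic? No (gcd=2)

|ℤ_4×ℤ_10| = 40, max element order = 20


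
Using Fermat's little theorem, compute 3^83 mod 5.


Fermat's little theorem: if p is prime and gcd(a,p)=1, then a^(p-1) ≡ 1 (mod p)
p = 5 is prime, gcd(3,5) = 1
Reduce exponent: 83 mod 4 = 3
So 3^83 ≡ 3^3 (mod 5)
3^3 mod 5 = 2

3^83 ≡ 2 (mod 5)


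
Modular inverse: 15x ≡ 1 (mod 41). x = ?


Use the extended Euclidean algorithm to write 1 = 15·s + 41·t; then s mod 41 is the inverse.
Euclidean algorithm:
  15 = 0·41 + 15
  41 = 2·15 + 11
  15 = 1·11 + 4
  11 = 2·4 + 3
  4 = 1·3 + 1
  3 = 3·1 + 0
gcd(15,41) = 1
Back-substitution gives: 15·(11) + 41·(-4) = 1
So 15⁻¹ ≡ 11 ≡ 11 (mod 41)
Check: 15 × 11 = 165 ≡ 1 (mod 41) ✓

15⁻¹ ≡ 11 (mod 41)


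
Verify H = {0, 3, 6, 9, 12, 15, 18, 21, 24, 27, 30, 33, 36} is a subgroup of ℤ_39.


Subgroup test for H = {0, 3, 6, 9, 12, 15, 18, 21, 24, 27, 30, 33, 36} in (ℤ_39, +):
(1) 0 ∈ H? Yes
(2) Closure: for all a,b ∈ H, (a+b) mod 39 ∈ H? Yes
(3) Inverses: for all a ∈ H, -a mod 39 ∈ H? Yes

Yes, H is a subgroup of ℤ_39


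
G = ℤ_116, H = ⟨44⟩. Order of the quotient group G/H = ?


|⟨44⟩| = n / gcd(44, 116) = 116 / 4 = 29
H is normal (ℤ_116 is abelian).
|G/H| = |G| / |H| = 116 / 29 = 4

|G/H| = 4


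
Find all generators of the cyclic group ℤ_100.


g generates ℤ_n iff gcd(g,n) = 1
Prime factors of 100: 2, 5
Generators are g ∈ {1,...,99} not divisible by any of these primes.
Generators: {1, 3, 7, 9, 11, 13, 17, 19, 21, 23, 27, 29, 31, 33, 37, 39, 41, 43, 47, 49, 51, 53, 57, 59, 61, 63, 67, 69, 71, 73, 77, 79, 81, 83, 87, 89, 91, 93, 97, 99}
Number of generators = φ(100) = 40

Generators of ℤ_100 = {1, 3, 7, 9, 11, 13, 17, 19, 21, 23, 27, 29, 31, 33, 37, 39, 41, 43, 47, 49, 51, 53, 57, 59, 61, 63, 67, 69, 71, 73, 77, 79, 81, 83, 87, 89, 91, 93, 97, 99}


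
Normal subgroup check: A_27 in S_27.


H = A_27 in S_27
A_27 has index 2 in S_27, and every subgroup of index 2 is normal

Yes, normal subgroup


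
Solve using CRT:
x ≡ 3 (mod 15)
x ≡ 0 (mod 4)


m₁ = 15, m₂ = 4, gcd = 1, so CRT applies. M = m₁·m₂ = 60
Let M₁ = M/m₁ = 4, M₂ = M/m₂ = 15
Find y₁ ≡ M₁⁻¹ (mod m₁): 4⁻¹ ≡ 4 (mod 15)
Find y₂ ≡ M₂⁻¹ (mod m₂): 15⁻¹ ≡ 3 (mod 4)
x = a₁·M₁·y₁ + a₂·M₂·y₂ = 3·4·4 + 0·15·3 = 48
Reduce mod 60: x ≡ 48
Check: 48 mod 15 = 3 ✓, 48 mod 4 = 0 ✓

x ≡ 48 (mod 60)


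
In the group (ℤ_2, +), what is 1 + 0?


Operation: addition mod 2
1 + 0 = (a + b) mod 2 with a = 1, b = 0

1 + 0 = 1


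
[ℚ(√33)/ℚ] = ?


√33 has minimal polynomial x² - 33 (irreducible over ℚ since 33 is squarefree)

[ℚ(√33)/ℚ] = 2


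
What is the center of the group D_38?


Z(G) = {g ∈ G | gx = xg for all x ∈ G}
For even n, Z(D_n) = {e, r^(n/2)}: the 180° rotation r^19 commutes with every reflection and rotation

Z(D_38) = {e, r^19}


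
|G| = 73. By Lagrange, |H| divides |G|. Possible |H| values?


Lagrange's theorem: |H| divides |G|
|G| = 73
Divisors of 73: 1, 73

Possible subgroup orders: {1, 73}


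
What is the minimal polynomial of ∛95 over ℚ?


∛95 satisfies x³ - 95 = 0, irreducible over ℚ (no rational root; 95 is not a perfect cube)

Minimal polynomial: x³ - 95


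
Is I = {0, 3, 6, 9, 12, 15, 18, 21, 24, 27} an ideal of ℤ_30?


Check ideal conditions for I = {0, 3, 6, 9, 12, 15, 18, 21, 24, 27} in ℤ_30:
(1) I is an additive subgroup? Yes
(2) For r ∈ ℤ_30 and a ∈ I: r·a ∈ I? Yes

Yes, I is an ideal of ℤ_30


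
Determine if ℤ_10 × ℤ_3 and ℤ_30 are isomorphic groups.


Comparing ℤ_10 × ℤ_3 and ℤ_30:
gcd(10,3) = 1, so ℤ_10 × ℤ_3 ≅ ℤ_30 (CRT)

Yes, ℤ_10 × ℤ_3 ≅ ℤ_30


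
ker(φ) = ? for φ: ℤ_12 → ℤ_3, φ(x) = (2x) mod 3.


Kernel = preimage of identity
ker(φ) = {x ∈ ℤ_12 : 2x ≡ 0 (mod 3)}. Since 3 | 12, φ is well-defined. The kernel is the cyclic subgroup ⟨3⟩ of ℤ_12 (order 4), i.e. {0, 3, 6, 9}

ker(φ) = {0, 3, 6, 9}


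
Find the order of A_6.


|A_n| = n!/2 (even permutations)
|A_6| = 6!/2 = 720/2 = 360

|A_6| = 360


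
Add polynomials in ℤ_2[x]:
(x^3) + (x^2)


Add coefficients mod 2:
x^0: 0 + 0 = 0 (mod 2)
x^1: 0 + 0 = 0 (mod 2)
x^2: 0 + 1 = 1 (mod 2)
x^3: 1 + 0 = 1 (mod 2)
Result: x^2 + x^3

f + g = x^2 + x^3


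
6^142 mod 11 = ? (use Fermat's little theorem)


Fermat's little theorem: if p is prime and gcd(a,p)=1, then a^(p-1) ≡ 1 (mod p)
p = 11 is prime, gcd(6,11) = 1
Reduce exponent: 142 mod 10 = 2
So 6^142 ≡ 6^2 (mod 11)
6^2 mod 11 = 3

6^142 ≡ 3 (mod 11)


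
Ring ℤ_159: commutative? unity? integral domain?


ℤ_159 is a commutative ring with unity 1; 159 = 3×53 is composite, so 3·53 ≡ 0 gives zero divisors (not an integral domain)
Commutative: Yes
Integral domain: No
Has unity: Yes

ℤ_159: Commutative=Yes, Unity=Yes


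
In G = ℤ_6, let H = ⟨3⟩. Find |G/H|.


|⟨3⟩| = n / gcd(3, 6) = 6 / 3 = 2
H is normal (ℤ_6 is abelian).
|G/H| = |G| / |H| = 6 / 2 = 3

|G/H| = 3


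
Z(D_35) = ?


Z(G) = {g ∈ G | gx = xg for all x ∈ G}
For odd n, Z(D_n) = {e}: no nontrivial rotation commutes with all reflections

Z(D_35) = {e}


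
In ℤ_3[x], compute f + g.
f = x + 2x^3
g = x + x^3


Add coefficients mod 3:
x^0: 0 + 0 = 0 (mod 3)
x^1: 1 + 1 = 2 (mod 3)
x^2: 0 + 0 = 0 (mod 3)
x^3: 2 + 1 = 0 (mod 3)
Result: 2x

f + g = 2x


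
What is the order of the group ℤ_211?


ℤ_n has n elements.

|ℤ_211| = 211


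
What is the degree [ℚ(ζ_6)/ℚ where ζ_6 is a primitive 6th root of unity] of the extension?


[ℚ(ζ_n):ℚ] = deg Φ_n(x) = φ(n). Here φ(6) = 2

[ℚ(ζ_6)/ℚ where ζ_6 is a primitive 6th root of unity] = 2


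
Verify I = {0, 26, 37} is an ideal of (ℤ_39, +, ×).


Check ideal conditions for I = {0, 26, 37} in ℤ_39:
(1) I is an additive subgroup? No
(2) For r ∈ ℤ_39 and a ∈ I: r·a ∈ I? No  [counterexample: r=2, a=26, r·a mod 39 = 13 ∉ I]

No, I is not an ideal of ℤ_39


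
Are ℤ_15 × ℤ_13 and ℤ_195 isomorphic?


Comparing ℤ_15 × ℤ_13 and ℤ_195:
gcd(15,13) = 1, so ℤ_15 × ℤ_13 ≅ ℤ_195 (CRT)

Yes, ℤ_15 × ℤ_13 ≅ ℤ_195


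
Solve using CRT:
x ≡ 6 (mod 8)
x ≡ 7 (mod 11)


m₁ = 8, m₂ = 11, gcd = 1, so CRT applies. M = m₁·m₂ = 88
Let M₁ = M/m₁ = 11, M₂ = M/m₂ = 8
Find y₁ ≡ M₁⁻¹ (mod m₁): 11⁻¹ ≡ 3 (mod 8)
Find y₂ ≡ M₂⁻¹ (mod m₂): 8⁻¹ ≡ 7 (mod 11)
x = a₁·M₁·y₁ + a₂·M₂·y₂ = 6·11·3 + 7·8·7 = 590
Reduce mod 88: x ≡ 62
Check: 62 mod 8 = 6 ✓, 62 mod 11 = 7 ✓

x ≡ 62 (mod 88)


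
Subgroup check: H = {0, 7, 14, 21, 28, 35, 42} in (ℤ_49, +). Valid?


Subgroup test for H = {0, 7, 14, 21, 28, 35, 42} in (ℤ_49, +):
(1) 0 ∈ H? Yes
(2) Closure: for all a,b ∈ H, (a+b) mod 49 ∈ H? Yes
(3) Inverses: for all a ∈ H, -a mod 49 ∈ H? Yes

Yes, H is a subgroup of ℤ_49


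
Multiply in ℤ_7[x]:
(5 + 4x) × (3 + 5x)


Expand and collect like terms; reduce coefficients mod 7:
x^0: 5·3 = 15 ≡ 1 (mod 7)
x^1: 5·5 + 4·3 = 37 ≡ 2 (mod 7)
x^2: 4·5 = 20 ≡ 6 (mod 7)
Result: 1 + 2x + 6x^2

f · g = 1 + 2x + 6x^2


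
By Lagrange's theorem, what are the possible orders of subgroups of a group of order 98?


Lagrange's theorem: |H| divides |G|
|G| = 98
Divisors of 98: 1, 2, 7, 14, 49, 98

Possible subgroup orders: {1, 2, 7, 14, 49, 98}


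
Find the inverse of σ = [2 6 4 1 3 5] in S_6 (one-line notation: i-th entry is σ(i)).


To find σ⁻¹, swap domain and range:
σ(1) = 2 → σ⁻¹(2) = 1
σ(2) = 6 → σ⁻¹(6) = 2
σ(3) = 4 → σ⁻¹(4) = 3
σ(4) = 1 → σ⁻¹(1) = 4
σ(5) = 3 → σ⁻¹(3) = 5
σ(6) = 5 → σ⁻¹(5) = 6

σ⁻¹ = [4 1 5 3 6 2]


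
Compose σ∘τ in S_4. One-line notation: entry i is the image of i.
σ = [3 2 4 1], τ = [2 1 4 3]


σ∘τ: apply τ first, then σ
1 →τ 2 →σ 2
2 →τ 1 →σ 3
3 →τ 4 →σ 1
4 →τ 3 →σ 4

σ∘τ = [2 3 1 4]


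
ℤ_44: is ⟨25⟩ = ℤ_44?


g generates ℤ_n iff gcd(g, n) = 1
gcd(25, 44) = 1
Since gcd = 1, 25 is a generator.

Yes, 25 generates ℤ_44


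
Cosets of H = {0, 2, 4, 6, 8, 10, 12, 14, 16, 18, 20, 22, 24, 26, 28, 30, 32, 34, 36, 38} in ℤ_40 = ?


H = {0, 2, 4, 6, 8, 10, 12, 14, 16, 18, 20, 22, 24, 26, 28, 30, 32, 34, 36, 38}, |H| = 20
Number of cosets = |G|/|H| = 40/20 = 2
0 + H = {0, 2, 4, 6, 8, 10, 12, 14, 16, 18, 20, 22, 24, 26, 28, 30, 32, 34, 36, 38}
1 + H = {1, 3, 5, 7, 9, 11, 13, 15, 17, 19, 21, 23, 25, 27, 29, 31, 33, 35, 37, 39}

Cosets: 0+H={0,2,4,6,8,10,12,14,16,18,20,22,24,26,28,30,32,34,36,38}; 1+H={1,3,5,7,9,11,13,15,17,19,21,23,25,27,29,31,33,35,37,39}


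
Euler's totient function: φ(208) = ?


Factor n: 208 = 2^4 × 13
φ(n) = n · ∏(1 - 1/p) over distinct primes p | n
φ(208) = 208 · (1 - 1/2) · (1 - 1/13) = 96

φ(208) = 96


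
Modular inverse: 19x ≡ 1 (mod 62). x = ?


Use the extended Euclidean algorithm to write 1 = 19·s + 62·t; then s mod 62 is the inverse.
Euclidean algorithm:
  19 = 0·62 + 19
  62 = 3·19 + 5
  19 = 3·5 + 4
  5 = 1·4 + 1
  4 = 4·1 + 0
gcd(19,62) = 1
Back-substitution gives: 19·(-13) + 62·(4) = 1
So 19⁻¹ ≡ -13 ≡ 49 (mod 62)
Check: 19 × 49 = 931 ≡ 1 (mod 62) ✓

19⁻¹ ≡ 49 (mod 62)


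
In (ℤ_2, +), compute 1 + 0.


Operation: addition mod 2
1 + 0 = (a + b) mod 2 with a = 1, b = 0

1 + 0 = 1


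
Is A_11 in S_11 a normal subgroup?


H = A_11 in S_11
A_11 has index 2 in S_11, and every subgroup of index 2 is normal

Yes, normal subgroup


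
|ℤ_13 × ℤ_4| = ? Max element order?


|ℤ_13 × ℤ_4| = 13 × 4 = 52
Max element order = lcm(13,4) = 52
Cyclic? Yes (gcd=1)

|ℤ_13×ℤ_4| = 52, max element order = 52


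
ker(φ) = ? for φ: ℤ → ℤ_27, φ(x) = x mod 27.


Kernel = preimage of identity
ker(φ) = {x ∈ ℤ : x ≡ 0 (mod 27)} = 27ℤ = {0, ±27, ±54, ...}

ker(φ) = 27ℤ


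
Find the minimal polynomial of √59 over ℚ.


√59 satisfies x² - 59 = 0, irreducible over ℚ since 59 is squarefree

Minimal polynomial: x² - 59


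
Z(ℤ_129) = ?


Z(G) = {g ∈ G | gx = xg for all x ∈ G}
ℤ_129 is abelian, so Z(G) = G

Z(ℤ_129) = ℤ_129


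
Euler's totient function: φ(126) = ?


Factor n: 126 = 2 × 3^2 × 7
φ(n) = n · ∏(1 - 1/p) over distinct primes p | n
φ(126) = 126 · (1 - 1/2) · (1 - 1/3) · (1 - 1/7) = 36

φ(126) = 36


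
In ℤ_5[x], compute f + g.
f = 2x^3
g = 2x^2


Add coefficients mod 5:
x^0: 0 + 0 = 0 (mod 5)
x^1: 0 + 0 = 0 (mod 5)
x^2: 0 + 2 = 2 (mod 5)
x^3: 2 + 0 = 2 (mod 5)
Result: 2x^2 + 2x^3

f + g = 2x^2 + 2x^3


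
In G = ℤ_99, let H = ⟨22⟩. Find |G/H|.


|⟨22⟩| = n / gcd(22, 99) = 99 / 11 = 9
H is normal (ℤ_99 is abelian).
|G/H| = |G| / |H| = 99 / 9 = 11

|G/H| = 11


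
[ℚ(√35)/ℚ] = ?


√35 has minimal polynomial x² - 35 (irreducible over ℚ since 35 is squarefree)

[ℚ(√35)/ℚ] = 2


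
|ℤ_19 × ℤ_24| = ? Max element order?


|ℤ_19 × ℤ_24| = 19 × 24 = 456
Max element order = lcm(19,24) = 456
Cyclic? Yes (gcd=1)

|ℤ_19×ℤ_24| = 456, max element order = 456
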